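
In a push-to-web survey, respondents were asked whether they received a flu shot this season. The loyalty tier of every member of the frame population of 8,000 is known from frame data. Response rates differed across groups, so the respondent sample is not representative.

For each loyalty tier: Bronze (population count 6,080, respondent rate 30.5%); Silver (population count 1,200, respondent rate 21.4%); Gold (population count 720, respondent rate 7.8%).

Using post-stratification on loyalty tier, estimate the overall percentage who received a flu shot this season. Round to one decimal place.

Post-stratification weights by population share, not respondent share:
  Bronze: (6,080/8,000) × 30.5 = 23.18
  Silver: (1,200/8,000) × 21.4 = 3.21
  Gold: (720/8,000) × 7.8 = 0.702
Post-stratified estimate = 27.092 → 27.1%.

27.1%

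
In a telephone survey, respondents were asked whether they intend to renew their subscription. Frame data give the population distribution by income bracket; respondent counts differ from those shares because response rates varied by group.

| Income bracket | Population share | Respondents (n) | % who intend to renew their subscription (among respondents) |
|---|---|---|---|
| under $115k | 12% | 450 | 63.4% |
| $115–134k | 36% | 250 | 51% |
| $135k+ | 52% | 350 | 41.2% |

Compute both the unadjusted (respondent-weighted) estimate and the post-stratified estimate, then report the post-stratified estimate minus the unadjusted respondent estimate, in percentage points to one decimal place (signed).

Without adjustment, the pooled respondent share is:
  (450/1050)×63.4 + (250/1050)×51 + (350/1050)×41.2 = 53.0476%
Reweighting by population income bracket shares:
  0.12×63.4 + 0.36×51 + 0.52×41.2 = 47.392%
Difference = 47.392 − 53.0476 = -5.6556 pp.

-5.7 percentage points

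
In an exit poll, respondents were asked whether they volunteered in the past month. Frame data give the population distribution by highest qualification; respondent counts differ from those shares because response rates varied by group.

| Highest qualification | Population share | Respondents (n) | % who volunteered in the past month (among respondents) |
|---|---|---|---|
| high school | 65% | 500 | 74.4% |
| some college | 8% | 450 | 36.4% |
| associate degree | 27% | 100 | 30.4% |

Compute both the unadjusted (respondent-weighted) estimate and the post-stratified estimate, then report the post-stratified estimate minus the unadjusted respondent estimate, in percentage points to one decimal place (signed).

Without adjustment, the pooled respondent share is:
  (500/1050)×74.4 + (450/1050)×36.4 + (100/1050)×30.4 = 53.9238%
Post-stratified estimate weights by population shares:
  0.65×74.4 + 0.08×36.4 + 0.27×30.4 = 59.48%
Difference = 59.48 − 53.9238 = 5.5562 pp.

+5.6 percentage points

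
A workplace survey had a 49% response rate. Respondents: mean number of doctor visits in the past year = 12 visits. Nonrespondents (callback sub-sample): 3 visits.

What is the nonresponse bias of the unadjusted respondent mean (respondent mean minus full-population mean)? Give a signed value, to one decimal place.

Nonresponse fraction = 1 − 0.49 = 0.51.
Bias = (nonresponse fraction) × (respondent mean − nonrespondent mean)
     = 0.51 × (12 − 3) = 0.51 × 9 = 4.59.

+4.6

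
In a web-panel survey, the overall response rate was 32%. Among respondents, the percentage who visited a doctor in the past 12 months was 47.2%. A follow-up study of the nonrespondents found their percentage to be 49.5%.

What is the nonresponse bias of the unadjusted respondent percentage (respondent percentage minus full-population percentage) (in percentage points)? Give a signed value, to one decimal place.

-1.6 percentage points

Nonresponse fraction = 1 − 0.32 = 0.68.
Bias = (nonresponse fraction) × (respondent percentage − nonrespondent percentage)
     = 0.68 × (47.2 − 49.5) = 0.68 × -2.3 = -1.564.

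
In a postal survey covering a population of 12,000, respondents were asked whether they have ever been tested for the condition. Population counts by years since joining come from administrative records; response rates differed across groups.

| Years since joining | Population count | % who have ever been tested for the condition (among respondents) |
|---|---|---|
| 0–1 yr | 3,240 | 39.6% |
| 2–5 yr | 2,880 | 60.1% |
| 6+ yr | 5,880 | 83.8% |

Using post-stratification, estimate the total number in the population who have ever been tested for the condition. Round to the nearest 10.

7,940

Estimated count per cell = population count × respondent percentage:
  0–1 yr: 3,240 × 39.6% = 1283.04
  2–5 yr: 2,880 × 60.1% = 1730.88
  6+ yr: 5,880 × 83.8% = 4927.44
Estimated total = 7941.36 → 7,940.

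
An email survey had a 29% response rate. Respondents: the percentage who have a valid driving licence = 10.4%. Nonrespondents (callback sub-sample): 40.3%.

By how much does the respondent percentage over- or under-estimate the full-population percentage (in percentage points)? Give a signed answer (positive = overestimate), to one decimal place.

-21.2 percentage points

Nonresponse fraction = 1 − 0.29 = 0.71.
Bias = (nonresponse fraction) × (respondent percentage − nonrespondent percentage)
     = 0.71 × (10.4 − 40.3) = 0.71 × -29.9 = -21.229.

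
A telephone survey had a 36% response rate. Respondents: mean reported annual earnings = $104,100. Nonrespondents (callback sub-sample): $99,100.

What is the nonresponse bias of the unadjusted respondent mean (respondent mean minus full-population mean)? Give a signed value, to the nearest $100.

Nonresponse fraction = 1 − 0.36 = 0.64.
Bias = (nonresponse fraction) × (respondent mean − nonrespondent mean)
     = 0.64 × (104,100 − 99,100) = 0.64 × 5000 = 3200.

+$3,200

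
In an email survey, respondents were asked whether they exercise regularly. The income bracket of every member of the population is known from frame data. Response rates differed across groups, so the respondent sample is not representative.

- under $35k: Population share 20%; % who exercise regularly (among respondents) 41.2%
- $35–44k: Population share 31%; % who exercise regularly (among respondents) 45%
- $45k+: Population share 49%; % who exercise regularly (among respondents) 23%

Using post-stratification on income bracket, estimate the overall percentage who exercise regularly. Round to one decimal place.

33.5%

Each cell contributes population-share × respondent value:
  under $35k: 0.2 × 41.2 = 8.24
  $35–44k: 0.31 × 45 = 13.95
  $45k+: 0.49 × 23 = 11.27
Post-stratified estimate = 33.46 → 33.5%.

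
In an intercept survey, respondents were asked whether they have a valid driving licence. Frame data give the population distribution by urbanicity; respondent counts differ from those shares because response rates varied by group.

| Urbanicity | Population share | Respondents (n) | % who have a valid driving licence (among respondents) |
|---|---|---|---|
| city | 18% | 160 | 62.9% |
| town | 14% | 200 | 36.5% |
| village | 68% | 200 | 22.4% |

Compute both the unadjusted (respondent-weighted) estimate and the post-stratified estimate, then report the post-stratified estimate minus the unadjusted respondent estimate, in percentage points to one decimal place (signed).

Naive respondent-only estimate (weights = respondent counts):
  (160/560)×62.9 + (200/560)×36.5 + (200/560)×22.4 = 39.0071%
Reweighting by population urbanicity shares:
  0.18×62.9 + 0.14×36.5 + 0.68×22.4 = 31.664%
Difference = 31.664 − 39.0071 = -7.3431 pp.

-7.3 percentage points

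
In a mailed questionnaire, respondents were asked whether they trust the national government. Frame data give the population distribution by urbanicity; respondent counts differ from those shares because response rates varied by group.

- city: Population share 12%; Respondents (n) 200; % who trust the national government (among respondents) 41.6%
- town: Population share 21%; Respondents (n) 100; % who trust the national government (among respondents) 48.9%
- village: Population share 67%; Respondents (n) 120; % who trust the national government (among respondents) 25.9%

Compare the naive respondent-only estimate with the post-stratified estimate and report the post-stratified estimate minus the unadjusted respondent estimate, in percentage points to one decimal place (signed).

-6.2 percentage points

Naive respondent-only estimate (weights = respondent counts):
  (200/420)×41.6 + (100/420)×48.9 + (120/420)×25.9 = 38.8524%
Post-stratifying to population shares instead:
  0.12×41.6 + 0.21×48.9 + 0.67×25.9 = 32.614%
Difference = 32.614 − 38.8524 = -6.2384 pp.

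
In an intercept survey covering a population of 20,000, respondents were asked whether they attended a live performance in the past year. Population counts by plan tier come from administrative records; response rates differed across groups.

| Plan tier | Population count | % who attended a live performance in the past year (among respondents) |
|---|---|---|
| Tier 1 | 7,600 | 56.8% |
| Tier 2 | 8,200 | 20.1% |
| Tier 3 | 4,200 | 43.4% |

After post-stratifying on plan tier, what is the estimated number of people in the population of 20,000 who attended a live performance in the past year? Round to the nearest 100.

7,800

Each cell contributes its population count × the respondent rate:
  Tier 1: 7,600 × 56.8% = 4316.8
  Tier 2: 8,200 × 20.1% = 1648.2
  Tier 3: 4,200 × 43.4% = 1822.8
Estimated total = 7787.8 → 7,800.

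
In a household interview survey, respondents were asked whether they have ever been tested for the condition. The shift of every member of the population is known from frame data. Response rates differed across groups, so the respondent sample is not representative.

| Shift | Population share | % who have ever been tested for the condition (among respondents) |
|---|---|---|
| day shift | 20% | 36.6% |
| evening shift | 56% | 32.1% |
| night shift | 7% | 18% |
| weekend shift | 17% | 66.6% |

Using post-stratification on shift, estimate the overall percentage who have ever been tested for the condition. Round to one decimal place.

37.9%

Weight each group's respondent value by its population share:
  day shift: 0.2 × 36.6 = 7.32
  evening shift: 0.56 × 32.1 = 17.976
  night shift: 0.07 × 18 = 1.26
  weekend shift: 0.17 × 66.6 = 11.322
Post-stratified estimate = 37.878 → 37.9%.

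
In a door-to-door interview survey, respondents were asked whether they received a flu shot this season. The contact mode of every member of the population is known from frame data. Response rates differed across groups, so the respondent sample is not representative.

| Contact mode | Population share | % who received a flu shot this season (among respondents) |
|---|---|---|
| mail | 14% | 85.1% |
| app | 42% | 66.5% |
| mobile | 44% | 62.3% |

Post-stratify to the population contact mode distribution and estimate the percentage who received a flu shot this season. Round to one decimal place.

Each cell contributes population-share × respondent value:
  mail: 0.14 × 85.1 = 11.914
  app: 0.42 × 66.5 = 27.93
  mobile: 0.44 × 62.3 = 27.412
Post-stratified estimate = 67.256 → 67.3%.

67.3%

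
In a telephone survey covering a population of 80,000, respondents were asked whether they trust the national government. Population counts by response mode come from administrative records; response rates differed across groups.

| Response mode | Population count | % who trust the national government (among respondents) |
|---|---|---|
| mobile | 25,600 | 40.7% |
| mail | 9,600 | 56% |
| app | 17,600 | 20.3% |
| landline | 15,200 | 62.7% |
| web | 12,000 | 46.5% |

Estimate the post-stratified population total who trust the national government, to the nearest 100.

Estimated count per cell = population count × respondent percentage:
  mobile: 25,600 × 40.7% = 10419.2
  mail: 9,600 × 56% = 5376
  app: 17,600 × 20.3% = 3572.8
  landline: 15,200 × 62.7% = 9530.4
  web: 12,000 × 46.5% = 5580
Estimated total = 34478.4 → 34,500.

34,500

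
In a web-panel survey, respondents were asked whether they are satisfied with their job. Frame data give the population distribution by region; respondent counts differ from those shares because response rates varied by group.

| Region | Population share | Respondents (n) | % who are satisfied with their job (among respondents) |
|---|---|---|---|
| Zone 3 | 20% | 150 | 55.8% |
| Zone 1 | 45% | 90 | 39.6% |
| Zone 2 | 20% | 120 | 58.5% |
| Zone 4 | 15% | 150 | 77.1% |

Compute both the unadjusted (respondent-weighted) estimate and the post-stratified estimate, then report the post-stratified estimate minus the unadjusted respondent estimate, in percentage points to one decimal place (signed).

-7.6 percentage points

Without adjustment, the pooled respondent share is:
  (150/510)×55.8 + (90/510)×39.6 + (120/510)×58.5 + (150/510)×77.1 = 59.8412%
Reweighting by population region shares:
  0.2×55.8 + 0.45×39.6 + 0.2×58.5 + 0.15×77.1 = 52.245%
Difference = 52.245 − 59.8412 = -7.5962 pp.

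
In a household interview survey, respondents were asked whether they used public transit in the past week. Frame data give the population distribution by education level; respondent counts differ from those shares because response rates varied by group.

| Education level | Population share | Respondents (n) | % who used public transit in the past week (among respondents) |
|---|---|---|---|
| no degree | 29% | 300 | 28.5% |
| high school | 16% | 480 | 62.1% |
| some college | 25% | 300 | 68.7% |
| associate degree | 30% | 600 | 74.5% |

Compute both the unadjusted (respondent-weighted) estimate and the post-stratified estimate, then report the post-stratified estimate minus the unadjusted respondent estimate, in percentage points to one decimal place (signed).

-4.0 percentage points

Without adjustment, the pooled respondent share is:
  (300/1680)×28.5 + (480/1680)×62.1 + (300/1680)×68.7 + (600/1680)×74.5 = 61.7071%
Reweighting by population education level shares:
  0.29×28.5 + 0.16×62.1 + 0.25×68.7 + 0.3×74.5 = 57.726%
Difference = 57.726 − 61.7071 = -3.9811 pp.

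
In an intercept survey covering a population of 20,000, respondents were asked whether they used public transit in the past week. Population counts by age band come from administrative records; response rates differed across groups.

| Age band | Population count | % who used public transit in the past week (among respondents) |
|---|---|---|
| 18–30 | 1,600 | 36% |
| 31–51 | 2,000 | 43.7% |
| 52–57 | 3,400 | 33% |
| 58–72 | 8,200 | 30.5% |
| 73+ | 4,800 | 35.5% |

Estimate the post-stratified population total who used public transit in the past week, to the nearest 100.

6,800

Each cell contributes its population count × the respondent rate:
  18–30: 1,600 × 36% = 576
  31–51: 2,000 × 43.7% = 874
  52–57: 3,400 × 33% = 1122
  58–72: 8,200 × 30.5% = 2501
  73+: 4,800 × 35.5% = 1704
Estimated total = 6777 → 6,800.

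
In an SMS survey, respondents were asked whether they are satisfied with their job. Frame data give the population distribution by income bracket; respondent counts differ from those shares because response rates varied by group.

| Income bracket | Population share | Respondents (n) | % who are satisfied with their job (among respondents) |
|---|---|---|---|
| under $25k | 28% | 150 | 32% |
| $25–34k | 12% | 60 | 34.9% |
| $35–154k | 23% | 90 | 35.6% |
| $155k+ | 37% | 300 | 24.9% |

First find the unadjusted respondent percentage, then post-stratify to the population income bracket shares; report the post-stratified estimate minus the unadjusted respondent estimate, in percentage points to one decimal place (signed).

Unadjusted (pooled respondent) estimate weights by respondent counts:
  (150/600)×32 + (60/600)×34.9 + (90/600)×35.6 + (300/600)×24.9 = 29.28%
Reweighting by population income bracket shares:
  0.28×32 + 0.12×34.9 + 0.23×35.6 + 0.37×24.9 = 30.549%
Difference = 30.549 − 29.28 = 1.269 pp.

+1.3 percentage points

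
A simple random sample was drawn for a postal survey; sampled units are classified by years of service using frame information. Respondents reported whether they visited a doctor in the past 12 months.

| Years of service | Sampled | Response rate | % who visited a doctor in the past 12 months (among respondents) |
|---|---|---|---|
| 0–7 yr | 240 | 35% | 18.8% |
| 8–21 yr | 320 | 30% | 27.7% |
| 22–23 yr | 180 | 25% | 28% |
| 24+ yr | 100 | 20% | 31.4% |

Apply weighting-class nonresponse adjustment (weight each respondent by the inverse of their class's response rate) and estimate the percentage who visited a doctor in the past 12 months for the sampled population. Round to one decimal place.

Each respondent's weight = sampled/responded in their class; summing within a class gives n_sampled, so:
  0–7 yr: 240 × 18.8 = 4512
  8–21 yr: 320 × 27.7 = 8864
  22–23 yr: 180 × 28 = 5040
  24+ yr: 100 × 31.4 = 3140
Adjusted estimate = 21,556 / 840 = 25.6619 → 25.7%.

25.7%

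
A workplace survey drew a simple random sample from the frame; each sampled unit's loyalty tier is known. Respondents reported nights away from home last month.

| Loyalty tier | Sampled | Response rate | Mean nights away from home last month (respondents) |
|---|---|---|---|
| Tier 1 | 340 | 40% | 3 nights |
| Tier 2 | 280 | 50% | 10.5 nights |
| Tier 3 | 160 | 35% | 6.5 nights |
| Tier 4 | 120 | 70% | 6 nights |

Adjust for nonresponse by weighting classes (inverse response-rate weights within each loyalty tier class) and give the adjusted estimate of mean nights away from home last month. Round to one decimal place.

6.4

Each respondent's weight = sampled/responded in their class; summing within a class gives n_sampled, so:
  Tier 1: 340 × 3 = 1020
  Tier 2: 280 × 10.5 = 2940
  Tier 3: 160 × 6.5 = 1040
  Tier 4: 120 × 6 = 720
Adjusted estimate = 5720 / 900 = 6.35556 → 6.4.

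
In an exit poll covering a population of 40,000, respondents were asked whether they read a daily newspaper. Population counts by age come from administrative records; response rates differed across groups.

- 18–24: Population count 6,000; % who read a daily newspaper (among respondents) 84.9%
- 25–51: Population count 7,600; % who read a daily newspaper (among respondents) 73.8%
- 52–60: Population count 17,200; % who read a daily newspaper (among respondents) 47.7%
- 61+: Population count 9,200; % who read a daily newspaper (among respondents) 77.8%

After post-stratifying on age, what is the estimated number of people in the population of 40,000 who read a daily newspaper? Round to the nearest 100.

Each cell contributes its population count × the respondent rate:
  18–24: 6,000 × 84.9% = 5094
  25–51: 7,600 × 73.8% = 5608.8
  52–60: 17,200 × 47.7% = 8204.4
  61+: 9,200 × 77.8% = 7157.6
Estimated total = 26064.8 → 26,100.

26,100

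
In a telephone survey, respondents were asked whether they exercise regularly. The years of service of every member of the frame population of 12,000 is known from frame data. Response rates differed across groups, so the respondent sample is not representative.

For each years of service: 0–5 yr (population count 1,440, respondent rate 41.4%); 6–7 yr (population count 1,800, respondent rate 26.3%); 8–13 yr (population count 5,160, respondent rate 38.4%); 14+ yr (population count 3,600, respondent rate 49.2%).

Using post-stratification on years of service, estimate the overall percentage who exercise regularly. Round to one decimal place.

40.2%

Weight each group's respondent value by its population share:
  0–5 yr: (1,440/12,000) × 41.4 = 4.968
  6–7 yr: (1,800/12,000) × 26.3 = 3.945
  8–13 yr: (5,160/12,000) × 38.4 = 16.512
  14+ yr: (3,600/12,000) × 49.2 = 14.76
Post-stratified estimate = 40.185 → 40.2%.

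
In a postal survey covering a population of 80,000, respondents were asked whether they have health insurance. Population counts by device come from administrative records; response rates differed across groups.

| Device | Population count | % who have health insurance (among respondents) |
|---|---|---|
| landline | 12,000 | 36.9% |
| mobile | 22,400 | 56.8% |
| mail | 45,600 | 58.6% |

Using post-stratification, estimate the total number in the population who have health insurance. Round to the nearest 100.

Apply each group's respondent rate to its population count:
  landline: 12,000 × 36.9% = 4428
  mobile: 22,400 × 56.8% = 12723.2
  mail: 45,600 × 58.6% = 26721.6
Estimated total = 43872.8 → 43,900.

43,900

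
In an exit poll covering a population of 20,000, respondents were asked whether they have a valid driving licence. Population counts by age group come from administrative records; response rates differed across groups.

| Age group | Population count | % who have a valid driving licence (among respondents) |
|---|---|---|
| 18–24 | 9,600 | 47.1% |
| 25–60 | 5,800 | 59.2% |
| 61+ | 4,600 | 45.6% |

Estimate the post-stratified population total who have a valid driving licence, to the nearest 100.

Each cell contributes its population count × the respondent rate:
  18–24: 9,600 × 47.1% = 4521.6
  25–60: 5,800 × 59.2% = 3433.6
  61+: 4,600 × 45.6% = 2097.6
Estimated total = 10052.8 → 10,100.

10,100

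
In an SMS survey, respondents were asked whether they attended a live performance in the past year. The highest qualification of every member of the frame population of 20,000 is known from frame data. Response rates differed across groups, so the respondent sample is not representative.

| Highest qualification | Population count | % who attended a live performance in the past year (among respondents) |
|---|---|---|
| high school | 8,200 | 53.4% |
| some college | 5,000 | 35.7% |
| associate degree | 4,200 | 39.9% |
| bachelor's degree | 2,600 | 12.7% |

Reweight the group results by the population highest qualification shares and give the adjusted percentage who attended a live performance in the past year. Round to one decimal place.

Weight each group's respondent value by its population share:
  high school: (8,200/20,000) × 53.4 = 21.894
  some college: (5,000/20,000) × 35.7 = 8.925
  associate degree: (4,200/20,000) × 39.9 = 8.379
  bachelor's degree: (2,600/20,000) × 12.7 = 1.651
Post-stratified estimate = 40.849 → 40.8%.

40.8%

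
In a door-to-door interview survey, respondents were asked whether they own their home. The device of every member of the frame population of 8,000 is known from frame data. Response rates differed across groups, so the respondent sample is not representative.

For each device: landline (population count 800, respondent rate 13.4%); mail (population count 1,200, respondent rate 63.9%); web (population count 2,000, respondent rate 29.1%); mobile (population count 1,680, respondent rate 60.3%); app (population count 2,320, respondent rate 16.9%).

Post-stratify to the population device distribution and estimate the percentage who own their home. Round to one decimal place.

Reweight to the known device distribution:
  landline: (800/8,000) × 13.4 = 1.34
  mail: (1,200/8,000) × 63.9 = 9.585
  web: (2,000/8,000) × 29.1 = 7.275
  mobile: (1,680/8,000) × 60.3 = 12.663
  app: (2,320/8,000) × 16.9 = 4.901
Post-stratified estimate = 35.764 → 35.8%.

35.8%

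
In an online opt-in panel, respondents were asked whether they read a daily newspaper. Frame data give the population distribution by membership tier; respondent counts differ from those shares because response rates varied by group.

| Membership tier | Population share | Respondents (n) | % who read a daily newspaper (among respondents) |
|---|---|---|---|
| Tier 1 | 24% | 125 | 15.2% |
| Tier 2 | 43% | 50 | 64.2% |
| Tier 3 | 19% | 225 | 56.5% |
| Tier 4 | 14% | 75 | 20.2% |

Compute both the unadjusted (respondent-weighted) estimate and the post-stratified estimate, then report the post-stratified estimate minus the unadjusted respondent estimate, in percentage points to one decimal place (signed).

Unadjusted (pooled respondent) estimate weights by respondent counts:
  (125/475)×15.2 + (50/475)×64.2 + (225/475)×56.5 + (75/475)×20.2 = 40.7105%
Reweighting by population membership tier shares:
  0.24×15.2 + 0.43×64.2 + 0.19×56.5 + 0.14×20.2 = 44.817%
Difference = 44.817 − 40.7105 = 4.1065 pp.

+4.1 percentage points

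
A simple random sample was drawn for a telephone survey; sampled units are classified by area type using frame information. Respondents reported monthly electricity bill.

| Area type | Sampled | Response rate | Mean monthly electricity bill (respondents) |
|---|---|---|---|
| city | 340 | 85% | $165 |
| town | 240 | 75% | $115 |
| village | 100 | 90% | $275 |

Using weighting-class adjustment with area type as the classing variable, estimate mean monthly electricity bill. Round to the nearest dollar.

$164

Inverse-response-rate weighting restores each class to its sampled count, so class totals weight by n_sampled:
  city: 340 × 165 = 56,100
  town: 240 × 115 = 27,600
  village: 100 × 275 = 27,500
Adjusted estimate = 111,200 / 680 = 163.529 → $164.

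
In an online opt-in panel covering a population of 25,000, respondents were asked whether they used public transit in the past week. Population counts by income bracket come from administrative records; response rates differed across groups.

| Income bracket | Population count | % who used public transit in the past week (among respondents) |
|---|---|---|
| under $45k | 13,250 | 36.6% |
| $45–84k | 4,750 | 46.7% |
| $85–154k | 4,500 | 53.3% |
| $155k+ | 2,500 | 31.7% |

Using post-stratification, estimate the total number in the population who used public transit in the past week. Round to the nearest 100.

10,300

Apply each group's respondent rate to its population count:
  under $45k: 13,250 × 36.6% = 4849.5
  $45–84k: 4,750 × 46.7% = 2218.25
  $85–154k: 4,500 × 53.3% = 2398.5
  $155k+: 2,500 × 31.7% = 792.5
Estimated total = 10258.8 → 10,300.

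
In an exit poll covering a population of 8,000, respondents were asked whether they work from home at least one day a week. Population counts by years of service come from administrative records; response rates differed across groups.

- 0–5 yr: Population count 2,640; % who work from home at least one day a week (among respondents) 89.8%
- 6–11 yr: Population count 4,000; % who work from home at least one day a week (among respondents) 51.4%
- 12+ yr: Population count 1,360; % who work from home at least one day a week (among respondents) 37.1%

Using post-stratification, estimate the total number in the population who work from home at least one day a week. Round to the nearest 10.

Apply each group's respondent rate to its population count:
  0–5 yr: 2,640 × 89.8% = 2370.72
  6–11 yr: 4,000 × 51.4% = 2056
  12+ yr: 1,360 × 37.1% = 504.56
Estimated total = 4931.28 → 4,930.

4,930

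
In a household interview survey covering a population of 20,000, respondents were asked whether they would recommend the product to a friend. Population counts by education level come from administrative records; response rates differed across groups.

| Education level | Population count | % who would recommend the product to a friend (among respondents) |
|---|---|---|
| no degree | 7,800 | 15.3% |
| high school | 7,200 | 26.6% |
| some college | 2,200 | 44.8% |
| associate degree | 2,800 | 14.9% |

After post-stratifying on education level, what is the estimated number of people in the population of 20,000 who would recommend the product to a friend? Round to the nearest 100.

4,500

Each cell contributes its population count × the respondent rate:
  no degree: 7,800 × 15.3% = 1193.4
  high school: 7,200 × 26.6% = 1915.2
  some college: 2,200 × 44.8% = 985.6
  associate degree: 2,800 × 14.9% = 417.2
Estimated total = 4511.4 → 4,500.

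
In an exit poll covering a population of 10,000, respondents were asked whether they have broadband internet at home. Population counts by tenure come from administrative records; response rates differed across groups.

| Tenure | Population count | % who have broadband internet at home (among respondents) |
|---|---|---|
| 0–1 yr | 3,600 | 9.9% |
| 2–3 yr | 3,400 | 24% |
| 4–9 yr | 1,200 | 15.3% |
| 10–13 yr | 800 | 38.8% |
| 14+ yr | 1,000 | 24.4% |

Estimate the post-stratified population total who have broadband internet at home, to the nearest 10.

Each cell contributes its population count × the respondent rate:
  0–1 yr: 3,600 × 9.9% = 356.4
  2–3 yr: 3,400 × 24% = 816
  4–9 yr: 1,200 × 15.3% = 183.6
  10–13 yr: 800 × 38.8% = 310.4
  14+ yr: 1,000 × 24.4% = 244
Estimated total = 1910.4 → 1,910.

1,910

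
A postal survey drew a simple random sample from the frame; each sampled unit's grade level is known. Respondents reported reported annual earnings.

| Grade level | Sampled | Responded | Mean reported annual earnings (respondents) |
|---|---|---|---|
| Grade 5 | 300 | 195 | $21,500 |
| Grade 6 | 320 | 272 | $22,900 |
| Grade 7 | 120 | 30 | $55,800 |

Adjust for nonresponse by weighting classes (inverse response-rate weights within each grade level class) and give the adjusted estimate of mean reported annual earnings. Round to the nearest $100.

$27,700

Response rates by class: Grade 5 195/300 = 65%, Grade 6 272/320 = 85%, Grade 7 30/120 = 25%.
Inverse-response-rate weighting restores each class to its sampled count, so class totals weight by n_sampled:
  Grade 5: 300 × 21,500 = 6,450,000
  Grade 6: 320 × 22,900 = 7,328,000
  Grade 7: 120 × 55,800 = 6,696,000
Adjusted estimate = 20,474,000 / 740 = 27667.6 → $27,700.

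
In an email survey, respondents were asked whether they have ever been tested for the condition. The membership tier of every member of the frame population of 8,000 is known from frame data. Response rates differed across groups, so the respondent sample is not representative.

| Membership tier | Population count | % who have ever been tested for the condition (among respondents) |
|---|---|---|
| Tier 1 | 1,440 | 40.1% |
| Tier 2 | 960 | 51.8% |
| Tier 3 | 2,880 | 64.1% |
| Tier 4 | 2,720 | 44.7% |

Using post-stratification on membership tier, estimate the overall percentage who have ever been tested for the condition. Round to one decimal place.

51.7%

Each cell contributes population-share × respondent value:
  Tier 1: (1,440/8,000) × 40.1 = 7.218
  Tier 2: (960/8,000) × 51.8 = 6.216
  Tier 3: (2,880/8,000) × 64.1 = 23.076
  Tier 4: (2,720/8,000) × 44.7 = 15.198
Post-stratified estimate = 51.708 → 51.7%.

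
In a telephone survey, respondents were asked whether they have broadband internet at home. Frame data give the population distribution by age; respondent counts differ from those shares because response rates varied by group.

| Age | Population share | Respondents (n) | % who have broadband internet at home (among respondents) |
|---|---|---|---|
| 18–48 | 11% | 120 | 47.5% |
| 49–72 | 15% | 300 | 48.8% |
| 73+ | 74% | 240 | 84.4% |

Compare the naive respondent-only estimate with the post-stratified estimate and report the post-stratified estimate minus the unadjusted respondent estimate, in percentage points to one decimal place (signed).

+13.5 percentage points

Unadjusted (pooled respondent) estimate weights by respondent counts:
  (120/660)×47.5 + (300/660)×48.8 + (240/660)×84.4 = 61.5091%
Post-stratifying to population shares instead:
  0.11×47.5 + 0.15×48.8 + 0.74×84.4 = 75.001%
Difference = 75.001 − 61.5091 = 13.4919 pp.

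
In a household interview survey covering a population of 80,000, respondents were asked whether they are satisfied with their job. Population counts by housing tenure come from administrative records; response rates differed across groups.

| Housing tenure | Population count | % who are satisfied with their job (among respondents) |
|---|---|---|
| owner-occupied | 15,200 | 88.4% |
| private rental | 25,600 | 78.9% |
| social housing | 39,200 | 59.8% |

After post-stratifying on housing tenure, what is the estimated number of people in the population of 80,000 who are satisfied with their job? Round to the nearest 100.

57,100

Estimated count per cell = population count × respondent percentage:
  owner-occupied: 15,200 × 88.4% = 13436.8
  private rental: 25,600 × 78.9% = 20198.4
  social housing: 39,200 × 59.8% = 23441.6
Estimated total = 57076.8 → 57,100.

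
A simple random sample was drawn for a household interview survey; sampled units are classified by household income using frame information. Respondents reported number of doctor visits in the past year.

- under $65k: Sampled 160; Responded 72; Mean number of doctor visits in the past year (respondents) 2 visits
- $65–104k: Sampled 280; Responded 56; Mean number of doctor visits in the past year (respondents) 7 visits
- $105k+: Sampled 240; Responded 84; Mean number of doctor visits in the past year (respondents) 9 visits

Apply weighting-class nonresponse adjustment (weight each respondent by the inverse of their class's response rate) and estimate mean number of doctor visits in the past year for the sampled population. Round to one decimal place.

Class response rates: under $65k 72/160 = 45%, $65–104k 56/280 = 20%, $105k+ 84/240 = 35%.
Each respondent's weight = sampled/responded in their class; summing within a class gives n_sampled, so:
  under $65k: 160 × 2 = 320
  $65–104k: 280 × 7 = 1960
  $105k+: 240 × 9 = 2160
Adjusted estimate = 4440 / 680 = 6.52941 → 6.5.

6.5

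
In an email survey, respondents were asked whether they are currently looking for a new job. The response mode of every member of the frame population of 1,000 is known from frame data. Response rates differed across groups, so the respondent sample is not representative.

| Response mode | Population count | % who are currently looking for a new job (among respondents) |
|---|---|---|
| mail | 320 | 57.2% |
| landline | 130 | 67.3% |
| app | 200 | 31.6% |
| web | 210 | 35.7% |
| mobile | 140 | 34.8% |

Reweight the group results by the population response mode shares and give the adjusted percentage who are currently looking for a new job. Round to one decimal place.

Weight each group's respondent value by its population share:
  mail: (320/1,000) × 57.2 = 18.304
  landline: (130/1,000) × 67.3 = 8.749
  app: (200/1,000) × 31.6 = 6.32
  web: (210/1,000) × 35.7 = 7.497
  mobile: (140/1,000) × 34.8 = 4.872
Post-stratified estimate = 45.742 → 45.7%.

45.7%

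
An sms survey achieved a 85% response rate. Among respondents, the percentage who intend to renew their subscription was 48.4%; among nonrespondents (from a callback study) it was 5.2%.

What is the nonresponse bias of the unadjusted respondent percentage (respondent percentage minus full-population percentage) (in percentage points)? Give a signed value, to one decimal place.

+6.5 percentage points

Nonresponse fraction = 1 − 0.85 = 0.15.
Bias = (nonresponse fraction) × (respondent percentage − nonrespondent percentage)
     = 0.15 × (48.4 − 5.2) = 0.15 × 43.2 = 6.48.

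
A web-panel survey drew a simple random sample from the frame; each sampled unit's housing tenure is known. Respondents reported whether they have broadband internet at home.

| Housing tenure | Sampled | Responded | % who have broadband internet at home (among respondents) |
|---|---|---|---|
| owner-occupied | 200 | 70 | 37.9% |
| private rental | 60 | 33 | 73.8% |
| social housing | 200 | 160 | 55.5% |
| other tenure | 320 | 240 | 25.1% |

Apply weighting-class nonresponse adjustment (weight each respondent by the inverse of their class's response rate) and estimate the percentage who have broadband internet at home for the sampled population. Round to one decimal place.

39.9%

Class response rates: owner-occupied 70/200 = 35%, private rental 33/60 = 55%, social housing 160/200 = 80%, other tenure 240/320 = 75%.
Weighting each respondent by the inverse class response rate inflates each class back to its sampled size, so the class weight is n_sampled:
  owner-occupied: 200 × 37.9 = 7580
  private rental: 60 × 73.8 = 4428
  social housing: 200 × 55.5 = 11,100
  other tenure: 320 × 25.1 = 8032
Adjusted estimate = 31,140 / 780 = 39.9231 → 39.9%.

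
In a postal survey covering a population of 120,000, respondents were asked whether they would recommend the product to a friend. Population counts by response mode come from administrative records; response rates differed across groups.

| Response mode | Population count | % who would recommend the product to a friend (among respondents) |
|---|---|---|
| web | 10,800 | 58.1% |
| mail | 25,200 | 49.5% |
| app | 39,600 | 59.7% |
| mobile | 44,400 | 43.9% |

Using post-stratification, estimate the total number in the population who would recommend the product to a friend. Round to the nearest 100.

Estimated count per cell = population count × respondent percentage:
  web: 10,800 × 58.1% = 6274.8
  mail: 25,200 × 49.5% = 12,474
  app: 39,600 × 59.7% = 23641.2
  mobile: 44,400 × 43.9% = 19491.6
Estimated total = 61881.6 → 61,900.

61,900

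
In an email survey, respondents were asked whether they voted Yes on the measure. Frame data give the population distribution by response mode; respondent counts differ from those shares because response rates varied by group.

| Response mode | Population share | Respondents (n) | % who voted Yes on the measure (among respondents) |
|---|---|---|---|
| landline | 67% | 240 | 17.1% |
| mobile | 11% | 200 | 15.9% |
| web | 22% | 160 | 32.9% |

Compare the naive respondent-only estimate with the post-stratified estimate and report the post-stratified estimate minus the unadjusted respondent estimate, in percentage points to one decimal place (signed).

Without adjustment, the pooled respondent share is:
  (240/600)×17.1 + (200/600)×15.9 + (160/600)×32.9 = 20.9133%
Post-stratified estimate weights by population shares:
  0.67×17.1 + 0.11×15.9 + 0.22×32.9 = 20.444%
Difference = 20.444 − 20.9133 = -0.4693 pp.

-0.5 percentage points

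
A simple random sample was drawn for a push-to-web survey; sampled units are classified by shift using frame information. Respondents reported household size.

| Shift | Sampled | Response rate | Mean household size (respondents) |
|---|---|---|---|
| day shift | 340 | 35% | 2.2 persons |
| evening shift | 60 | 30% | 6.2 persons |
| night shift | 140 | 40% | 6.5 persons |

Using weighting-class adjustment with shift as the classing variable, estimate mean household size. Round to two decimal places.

Weighting each respondent by the inverse class response rate inflates each class back to its sampled size, so the class weight is n_sampled:
  day shift: 340 × 2.2 = 748
  evening shift: 60 × 6.2 = 372
  night shift: 140 × 6.5 = 910
Adjusted estimate = 2030 / 540 = 3.75926 → 3.76.

3.76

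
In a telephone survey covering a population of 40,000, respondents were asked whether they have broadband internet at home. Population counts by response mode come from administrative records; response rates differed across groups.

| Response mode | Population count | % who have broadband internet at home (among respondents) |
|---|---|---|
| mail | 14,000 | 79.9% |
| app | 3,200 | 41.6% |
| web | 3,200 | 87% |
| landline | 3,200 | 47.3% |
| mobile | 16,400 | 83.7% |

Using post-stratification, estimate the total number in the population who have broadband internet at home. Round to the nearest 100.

Apply each group's respondent rate to its population count:
  mail: 14,000 × 79.9% = 11,186
  app: 3,200 × 41.6% = 1331.2
  web: 3,200 × 87% = 2784
  landline: 3,200 × 47.3% = 1513.6
  mobile: 16,400 × 83.7% = 13726.8
Estimated total = 30541.6 → 30,500.

30,500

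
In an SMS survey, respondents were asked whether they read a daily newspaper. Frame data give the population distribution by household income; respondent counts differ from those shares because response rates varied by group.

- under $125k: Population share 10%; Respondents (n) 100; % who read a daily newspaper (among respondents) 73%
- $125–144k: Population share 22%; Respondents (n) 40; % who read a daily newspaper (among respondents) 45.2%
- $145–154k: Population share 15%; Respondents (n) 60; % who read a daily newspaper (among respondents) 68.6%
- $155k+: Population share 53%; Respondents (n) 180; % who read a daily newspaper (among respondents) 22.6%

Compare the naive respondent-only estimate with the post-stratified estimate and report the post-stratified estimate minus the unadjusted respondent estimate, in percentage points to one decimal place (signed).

Unadjusted (pooled respondent) estimate weights by respondent counts:
  (100/380)×73 + (40/380)×45.2 + (60/380)×68.6 + (180/380)×22.6 = 45.5053%
Post-stratifying to population shares instead:
  0.1×73 + 0.22×45.2 + 0.15×68.6 + 0.53×22.6 = 39.512%
Difference = 39.512 − 45.5053 = -5.9933 pp.

-6.0 percentage points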